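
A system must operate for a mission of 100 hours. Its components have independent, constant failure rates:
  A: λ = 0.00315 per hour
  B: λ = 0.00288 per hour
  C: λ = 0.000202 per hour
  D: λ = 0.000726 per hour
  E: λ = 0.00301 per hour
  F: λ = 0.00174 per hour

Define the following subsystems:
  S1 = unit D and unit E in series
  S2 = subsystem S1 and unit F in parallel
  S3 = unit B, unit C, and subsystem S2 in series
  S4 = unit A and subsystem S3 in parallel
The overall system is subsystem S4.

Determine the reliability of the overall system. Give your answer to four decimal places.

0.9184

R(A) = exp(−0.00315 × 100) = 0.729789
R(B) = exp(−0.00288 × 100) = 0.749762
R(C) = exp(−0.000202 × 100) = 0.980003
R(D) = exp(−0.000726 × 100) = 0.929973
R(E) = exp(−0.00301 × 100) = 0.740078
R(F) = exp(−0.00174 × 100) = 0.840297
Series (D and E): 0.929973 × 0.740078 = 0.688253
Parallel ([0.688253] and F): 1 − (1 − 0.688253)(1 − 0.840297) = 0.950213
Series (B, C, and [0.950213]): 0.749762 × 0.980003 × 0.950213 = 0.698187
Parallel (A and [0.698187]): 1 − (1 − 0.729789)(1 − 0.698187) = 0.9184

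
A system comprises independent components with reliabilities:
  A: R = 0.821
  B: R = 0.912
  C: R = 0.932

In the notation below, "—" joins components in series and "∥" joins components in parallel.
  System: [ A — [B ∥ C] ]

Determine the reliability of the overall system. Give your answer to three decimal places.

0.816

Parallel (B and C): 1 − (1 − 0.91200)(1 − 0.93200) = 0.99402
Series (A and [0.99402]): 0.82100 × 0.99402 = 0.816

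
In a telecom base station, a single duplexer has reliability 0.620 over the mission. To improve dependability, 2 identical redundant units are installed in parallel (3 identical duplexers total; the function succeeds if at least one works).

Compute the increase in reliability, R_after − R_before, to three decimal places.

0.325

R_before = 0.620
R_after = 1 − (1 − 0.620)^3 = 0.945
ΔR = 0.945 − 0.620 = 0.325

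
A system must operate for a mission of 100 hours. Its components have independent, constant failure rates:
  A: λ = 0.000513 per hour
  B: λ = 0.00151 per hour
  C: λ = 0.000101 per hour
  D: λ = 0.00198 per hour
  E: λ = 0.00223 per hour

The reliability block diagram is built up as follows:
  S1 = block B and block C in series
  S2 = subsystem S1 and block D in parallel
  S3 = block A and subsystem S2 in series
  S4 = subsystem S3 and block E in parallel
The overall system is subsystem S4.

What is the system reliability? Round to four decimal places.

0.9849

R(A) = exp(−0.000513 × 100) = 0.949994
R(B) = exp(−0.00151 × 100) = 0.859848
R(C) = exp(−0.000101 × 100) = 0.989951
R(D) = exp(−0.00198 × 100) = 0.820370
R(E) = exp(−0.00223 × 100) = 0.800115
Series (B and C): 0.859848 × 0.989951 = 0.851207
Parallel ([0.851207] and D): 1 − (1 − 0.851207)(1 − 0.820370) = 0.973272
Series (A and [0.973272]): 0.949994 × 0.973272 = 0.924603
Parallel ([0.924603] and E): 1 − (1 − 0.924603)(1 − 0.800115) = 0.9849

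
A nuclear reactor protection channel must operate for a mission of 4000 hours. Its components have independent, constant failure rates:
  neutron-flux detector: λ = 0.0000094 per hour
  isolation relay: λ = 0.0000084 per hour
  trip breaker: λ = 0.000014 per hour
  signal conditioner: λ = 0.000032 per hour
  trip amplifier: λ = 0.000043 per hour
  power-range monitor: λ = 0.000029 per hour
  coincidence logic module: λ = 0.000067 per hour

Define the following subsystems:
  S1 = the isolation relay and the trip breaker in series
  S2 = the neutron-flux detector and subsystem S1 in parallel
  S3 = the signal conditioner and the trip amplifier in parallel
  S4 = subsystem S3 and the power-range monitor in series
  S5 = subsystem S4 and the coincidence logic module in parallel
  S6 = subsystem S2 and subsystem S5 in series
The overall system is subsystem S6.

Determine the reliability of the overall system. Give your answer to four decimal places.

R(neutron-flux detector) = exp(−0.0000094 × 4000) = 0.963098
R(isolation relay) = exp(−0.0000084 × 4000) = 0.966958
R(trip breaker) = exp(−0.000014 × 4000) = 0.945539
R(signal conditioner) = exp(−0.000032 × 4000) = 0.879853
R(trip amplifier) = exp(−0.000043 × 4000) = 0.841979
R(power-range monitor) = exp(−0.000029 × 4000) = 0.890475
R(coincidence logic module) = exp(−0.000067 × 4000) = 0.764908
Series (isolation relay and trip breaker): 0.966958 × 0.945539 = 0.914297
Parallel (neutron-flux detector and [0.914297]): 1 − (1 − 0.963098)(1 − 0.914297) = 0.996837
Parallel (signal conditioner and trip amplifier): 1 − (1 − 0.879853)(1 − 0.841979) = 0.981014
Series ([0.981014] and power-range monitor): 0.981014 × 0.890475 = 0.873568
Parallel ([0.873568] and coincidence logic module): 1 − (1 − 0.873568)(1 − 0.764908) = 0.970277
Series ([0.996837] and [0.970277]): 0.996837 × 0.970277 = 0.9672

0.9672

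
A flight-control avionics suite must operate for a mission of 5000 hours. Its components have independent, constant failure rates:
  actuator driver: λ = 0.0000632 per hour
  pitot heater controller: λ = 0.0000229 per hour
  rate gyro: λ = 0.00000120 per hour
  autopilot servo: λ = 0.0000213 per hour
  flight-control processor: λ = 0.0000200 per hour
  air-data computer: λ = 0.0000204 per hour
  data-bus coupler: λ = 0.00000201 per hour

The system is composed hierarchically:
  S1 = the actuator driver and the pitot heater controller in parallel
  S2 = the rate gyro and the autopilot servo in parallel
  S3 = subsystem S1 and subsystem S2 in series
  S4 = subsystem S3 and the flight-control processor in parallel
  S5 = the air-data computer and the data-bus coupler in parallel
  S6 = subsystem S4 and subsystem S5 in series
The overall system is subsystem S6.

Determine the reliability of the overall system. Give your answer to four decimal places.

R(actuator driver) = exp(−0.0000632 × 5000) = 0.729059
R(pitot heater controller) = exp(−0.0000229 × 5000) = 0.891812
R(rate gyro) = exp(−0.00000120 × 5000) = 0.994018
R(autopilot servo) = exp(−0.0000213 × 5000) = 0.898975
R(flight-control processor) = exp(−0.0000200 × 5000) = 0.904837
R(air-data computer) = exp(−0.0000204 × 5000) = 0.903030
R(data-bus coupler) = exp(−0.00000201 × 5000) = 0.990000
Parallel (actuator driver and pitot heater controller): 1 − (1 − 0.729059)(1 − 0.891812) = 0.970687
Parallel (rate gyro and autopilot servo): 1 − (1 − 0.994018)(1 − 0.898975) = 0.999396
Series ([0.970687] and [0.999396]): 0.970687 × 0.999396 = 0.970101
Parallel ([0.970101] and flight-control processor): 1 − (1 − 0.970101)(1 − 0.904837) = 0.997155
Parallel (air-data computer and data-bus coupler): 1 − (1 − 0.903030)(1 − 0.990000) = 0.999030
Series ([0.997155] and [0.999030]): 0.997155 × 0.999030 = 0.9962

0.9962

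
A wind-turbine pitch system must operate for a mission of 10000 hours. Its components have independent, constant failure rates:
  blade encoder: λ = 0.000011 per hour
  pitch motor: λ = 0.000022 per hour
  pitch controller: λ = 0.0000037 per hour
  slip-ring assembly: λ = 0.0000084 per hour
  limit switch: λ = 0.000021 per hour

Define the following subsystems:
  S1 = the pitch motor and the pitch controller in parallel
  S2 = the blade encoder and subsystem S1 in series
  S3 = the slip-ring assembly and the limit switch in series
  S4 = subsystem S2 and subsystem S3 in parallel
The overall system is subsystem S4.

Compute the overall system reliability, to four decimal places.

0.9718

R(blade encoder) = exp(−0.000011 × 10000) = 0.895834
R(pitch motor) = exp(−0.000022 × 10000) = 0.802519
R(pitch controller) = exp(−0.0000037 × 10000) = 0.963676
R(slip-ring assembly) = exp(−0.0000084 × 10000) = 0.919431
R(limit switch) = exp(−0.000021 × 10000) = 0.810584
Parallel (pitch motor and pitch controller): 1 − (1 − 0.802519)(1 − 0.963676) = 0.992827
Series (blade encoder and [0.992827]): 0.895834 × 0.992827 = 0.889408
Series (slip-ring assembly and limit switch): 0.919431 × 0.810584 = 0.745276
Parallel ([0.889408] and [0.745276]): 1 − (1 − 0.889408)(1 − 0.745276) = 0.9718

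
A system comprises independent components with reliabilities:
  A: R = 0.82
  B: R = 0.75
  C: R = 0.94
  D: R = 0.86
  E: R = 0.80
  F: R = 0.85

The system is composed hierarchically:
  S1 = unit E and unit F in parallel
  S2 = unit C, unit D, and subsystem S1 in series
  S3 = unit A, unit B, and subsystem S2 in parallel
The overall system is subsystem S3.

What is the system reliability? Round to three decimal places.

Parallel (E and F): 1 − (1 − 0.80000)(1 − 0.85000) = 0.97000
Series (C, D, and [0.97000]): 0.94000 × 0.86000 × 0.97000 = 0.78415
Parallel (A, B, and [0.78415]): 1 − (1 − 0.82000)(1 − 0.75000)(1 − 0.78415) = 0.990

0.990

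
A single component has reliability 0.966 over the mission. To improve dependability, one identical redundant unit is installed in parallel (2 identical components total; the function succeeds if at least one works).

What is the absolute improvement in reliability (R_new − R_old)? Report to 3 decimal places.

0.033

R_before = 0.966
R_after = 1 − (1 − 0.966)^2 = 0.999
ΔR = 0.999 − 0.966 = 0.033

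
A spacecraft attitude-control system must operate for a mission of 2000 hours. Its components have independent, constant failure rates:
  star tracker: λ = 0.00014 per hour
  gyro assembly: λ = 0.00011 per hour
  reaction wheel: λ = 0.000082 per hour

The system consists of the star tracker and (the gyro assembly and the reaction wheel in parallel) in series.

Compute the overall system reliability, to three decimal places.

0.733

R(star tracker) = exp(−0.00014 × 2000) = 0.75578
R(gyro assembly) = exp(−0.00011 × 2000) = 0.80252
R(reaction wheel) = exp(−0.000082 × 2000) = 0.84874
Parallel (gyro assembly and reaction wheel): 1 − (1 − 0.80252)(1 − 0.84874) = 0.97013
Series (star tracker and [0.97013]): 0.75578 × 0.97013 = 0.733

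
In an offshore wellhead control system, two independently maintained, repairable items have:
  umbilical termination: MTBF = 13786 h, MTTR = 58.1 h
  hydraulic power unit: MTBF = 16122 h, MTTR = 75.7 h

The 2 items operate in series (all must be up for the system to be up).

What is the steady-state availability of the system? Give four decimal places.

0.9911

A(umbilical termination) = MTBF/(MTBF+MTTR) = 13786/(13786+58.1) = 0.995803
A(hydraulic power unit) = MTBF/(MTBF+MTTR) = 16122/(16122+75.7) = 0.995326
Series availability: 0.995803 × 0.995326 = 0.9911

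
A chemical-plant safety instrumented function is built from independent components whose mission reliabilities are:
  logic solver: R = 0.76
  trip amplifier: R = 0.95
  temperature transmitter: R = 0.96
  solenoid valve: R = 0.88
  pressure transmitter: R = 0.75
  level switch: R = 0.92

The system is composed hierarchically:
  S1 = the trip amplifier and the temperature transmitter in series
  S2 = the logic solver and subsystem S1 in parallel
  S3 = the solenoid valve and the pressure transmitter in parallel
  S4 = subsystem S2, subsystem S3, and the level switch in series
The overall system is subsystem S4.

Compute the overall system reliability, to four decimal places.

Series (trip amplifier and temperature transmitter): 0.950000 × 0.960000 = 0.912000
Parallel (logic solver and [0.912000]): 1 − (1 − 0.760000)(1 − 0.912000) = 0.978880
Parallel (solenoid valve and pressure transmitter): 1 − (1 − 0.880000)(1 − 0.750000) = 0.970000
Series ([0.978880], [0.970000], and level switch): 0.978880 × 0.970000 × 0.920000 = 0.8736

0.8736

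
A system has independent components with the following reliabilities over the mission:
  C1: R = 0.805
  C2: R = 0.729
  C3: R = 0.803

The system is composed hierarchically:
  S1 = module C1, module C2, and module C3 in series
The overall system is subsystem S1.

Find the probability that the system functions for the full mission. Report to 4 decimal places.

0.4712

Series (C1, C2, and C3): 0.805000 × 0.729000 × 0.803000 = 0.4712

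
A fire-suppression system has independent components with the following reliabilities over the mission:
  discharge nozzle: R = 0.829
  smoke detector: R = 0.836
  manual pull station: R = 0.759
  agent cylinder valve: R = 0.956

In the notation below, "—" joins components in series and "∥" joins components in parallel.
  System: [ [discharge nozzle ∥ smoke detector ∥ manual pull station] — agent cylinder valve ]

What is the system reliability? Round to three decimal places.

Parallel (discharge nozzle, smoke detector, and manual pull station): 1 − (1 − 0.82900)(1 − 0.83600)(1 − 0.75900) = 0.99324
Series ([0.99324] and agent cylinder valve): 0.99324 × 0.95600 = 0.950

0.950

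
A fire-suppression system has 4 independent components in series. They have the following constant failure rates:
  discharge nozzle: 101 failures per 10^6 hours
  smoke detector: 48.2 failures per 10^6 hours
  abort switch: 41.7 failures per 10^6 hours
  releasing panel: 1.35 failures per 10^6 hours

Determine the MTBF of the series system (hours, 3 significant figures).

5200

Series of exponential components: λ_sys = Σ λ_i
λ_sys = 0.000101 + 0.0000482 + 0.0000417 + 0.00000135 = 1.9225e-04 /h
MTBF = 1 / λ_sys = 5200 h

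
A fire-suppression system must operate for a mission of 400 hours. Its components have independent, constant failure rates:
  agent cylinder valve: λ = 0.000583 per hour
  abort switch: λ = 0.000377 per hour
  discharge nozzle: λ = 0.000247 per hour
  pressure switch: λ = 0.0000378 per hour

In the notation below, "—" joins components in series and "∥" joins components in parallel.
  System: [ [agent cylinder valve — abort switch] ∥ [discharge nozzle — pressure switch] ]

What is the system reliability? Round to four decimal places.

0.9657

R(agent cylinder valve) = exp(−0.000583 × 400) = 0.791995
R(abort switch) = exp(−0.000377 × 400) = 0.860020
R(discharge nozzle) = exp(−0.000247 × 400) = 0.905924
R(pressure switch) = exp(−0.0000378 × 400) = 0.984994
Series (agent cylinder valve and abort switch): 0.791995 × 0.860020 = 0.681132
Series (discharge nozzle and pressure switch): 0.905924 × 0.984994 = 0.892330
Parallel ([0.681132] and [0.892330]): 1 − (1 − 0.681132)(1 − 0.892330) = 0.9657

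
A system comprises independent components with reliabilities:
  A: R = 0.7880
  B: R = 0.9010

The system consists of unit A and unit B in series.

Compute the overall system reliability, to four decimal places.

Series (A and B): 0.788000 × 0.901000 = 0.7100

0.7100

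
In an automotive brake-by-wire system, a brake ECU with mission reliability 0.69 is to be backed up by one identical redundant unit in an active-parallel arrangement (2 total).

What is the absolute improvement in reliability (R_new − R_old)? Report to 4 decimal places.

0.2139

R_before = 0.69
R_after = 1 − (1 − 0.69)^2 = 0.9039
ΔR = 0.9039 − 0.69 = 0.2139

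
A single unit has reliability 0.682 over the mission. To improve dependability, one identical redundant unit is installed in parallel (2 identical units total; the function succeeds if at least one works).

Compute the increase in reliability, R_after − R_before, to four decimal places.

0.2169

R_before = 0.682
R_after = 1 − (1 − 0.682)^2 = 0.8989
ΔR = 0.8989 − 0.682 = 0.2169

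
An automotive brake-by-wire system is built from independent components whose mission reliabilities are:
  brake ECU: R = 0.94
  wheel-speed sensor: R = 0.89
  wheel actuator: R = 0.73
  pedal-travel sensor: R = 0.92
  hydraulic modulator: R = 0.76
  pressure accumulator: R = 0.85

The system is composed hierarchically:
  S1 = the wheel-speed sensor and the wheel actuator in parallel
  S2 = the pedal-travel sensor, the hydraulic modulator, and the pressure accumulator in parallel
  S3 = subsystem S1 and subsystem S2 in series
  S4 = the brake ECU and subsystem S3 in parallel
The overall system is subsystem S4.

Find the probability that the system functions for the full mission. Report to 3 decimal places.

0.998

Parallel (wheel-speed sensor and wheel actuator): 1 − (1 − 0.89000)(1 − 0.73000) = 0.97030
Parallel (pedal-travel sensor, hydraulic modulator, and pressure accumulator): 1 − (1 − 0.92000)(1 − 0.76000)(1 − 0.85000) = 0.99712
Series ([0.97030] and [0.99712]): 0.97030 × 0.99712 = 0.96751
Parallel (brake ECU and [0.96751]): 1 − (1 − 0.94000)(1 − 0.96751) = 0.998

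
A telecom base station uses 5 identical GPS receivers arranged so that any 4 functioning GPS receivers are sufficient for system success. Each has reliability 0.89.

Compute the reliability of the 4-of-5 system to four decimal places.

R = Σ_{i=4}^{5} C(5,i) p^i (1−p)^{5−i} with p = 0.89
C(5,4)·0.89^4·0.11^1 = 0.345082
C(5,5)·0.89^5·0.11^0 = 0.558406
Sum = 0.9035

0.9035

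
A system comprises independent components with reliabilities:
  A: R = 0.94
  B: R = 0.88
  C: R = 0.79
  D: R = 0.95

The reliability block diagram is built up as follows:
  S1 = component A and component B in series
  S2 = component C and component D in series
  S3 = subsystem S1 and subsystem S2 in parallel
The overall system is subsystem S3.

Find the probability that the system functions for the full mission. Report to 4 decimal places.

Series (A and B): 0.940000 × 0.880000 = 0.827200
Series (C and D): 0.790000 × 0.950000 = 0.750500
Parallel ([0.827200] and [0.750500]): 1 − (1 − 0.827200)(1 − 0.750500) = 0.9569

0.9569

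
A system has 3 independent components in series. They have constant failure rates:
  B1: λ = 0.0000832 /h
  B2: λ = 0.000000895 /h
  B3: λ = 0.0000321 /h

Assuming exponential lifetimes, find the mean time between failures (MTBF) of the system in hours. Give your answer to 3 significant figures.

8610

Series of exponential components: λ_sys = Σ λ_i
λ_sys = 0.0000832 + 0.000000895 + 0.0000321 = 1.1620e-04 /h
MTBF = 1 / λ_sys = 8610 h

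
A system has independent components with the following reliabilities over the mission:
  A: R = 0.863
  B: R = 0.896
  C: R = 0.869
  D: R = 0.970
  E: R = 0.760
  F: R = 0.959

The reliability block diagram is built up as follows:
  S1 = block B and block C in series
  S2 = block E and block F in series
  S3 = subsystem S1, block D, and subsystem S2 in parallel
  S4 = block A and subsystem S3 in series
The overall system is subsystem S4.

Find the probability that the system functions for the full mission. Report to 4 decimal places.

Series (B and C): 0.896000 × 0.869000 = 0.778624
Series (E and F): 0.760000 × 0.959000 = 0.728840
Parallel ([0.778624], D, and [0.728840]): 1 − (1 − 0.778624)(1 − 0.970000)(1 − 0.728840) = 0.998199
Series (A and [0.998199]): 0.863000 × 0.998199 = 0.8614

0.8614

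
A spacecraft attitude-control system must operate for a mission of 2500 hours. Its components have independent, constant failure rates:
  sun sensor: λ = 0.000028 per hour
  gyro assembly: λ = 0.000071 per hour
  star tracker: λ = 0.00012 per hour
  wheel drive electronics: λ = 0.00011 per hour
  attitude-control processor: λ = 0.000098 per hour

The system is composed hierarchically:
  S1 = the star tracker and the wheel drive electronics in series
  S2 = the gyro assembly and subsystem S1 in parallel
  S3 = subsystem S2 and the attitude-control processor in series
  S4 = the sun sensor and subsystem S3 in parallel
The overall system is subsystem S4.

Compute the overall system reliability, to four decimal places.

R(sun sensor) = exp(−0.000028 × 2500) = 0.932394
R(gyro assembly) = exp(−0.000071 × 2500) = 0.837361
R(star tracker) = exp(−0.00012 × 2500) = 0.740818
R(wheel drive electronics) = exp(−0.00011 × 2500) = 0.759572
R(attitude-control processor) = exp(−0.000098 × 2500) = 0.782705
Series (star tracker and wheel drive electronics): 0.740818 × 0.759572 = 0.562705
Parallel (gyro assembly and [0.562705]): 1 − (1 − 0.837361)(1 − 0.562705) = 0.928879
Series ([0.928879] and attitude-control processor): 0.928879 × 0.782705 = 0.727038
Parallel (sun sensor and [0.727038]): 1 − (1 − 0.932394)(1 − 0.727038) = 0.9815

0.9815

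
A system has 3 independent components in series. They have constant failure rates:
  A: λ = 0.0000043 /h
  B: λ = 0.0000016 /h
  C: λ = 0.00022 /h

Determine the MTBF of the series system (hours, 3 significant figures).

Series of exponential components: λ_sys = Σ λ_i
λ_sys = 0.0000043 + 0.0000016 + 0.00022 = 2.2590e-04 /h
MTBF = 1 / λ_sys = 4430 h

4430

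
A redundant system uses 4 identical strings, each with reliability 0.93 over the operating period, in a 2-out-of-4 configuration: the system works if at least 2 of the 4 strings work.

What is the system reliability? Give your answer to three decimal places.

0.999

R = Σ_{i=2}^{4} C(4,i) p^i (1−p)^{4−i} with p = 0.93
C(4,2)·0.93^2·0.07^2 = 0.02543
C(4,3)·0.93^3·0.07^1 = 0.22522
C(4,4)·0.93^4·0.07^0 = 0.74805
Sum = 0.999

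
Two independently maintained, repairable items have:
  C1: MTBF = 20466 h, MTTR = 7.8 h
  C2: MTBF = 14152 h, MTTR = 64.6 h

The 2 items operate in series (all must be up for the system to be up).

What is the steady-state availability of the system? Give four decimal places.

0.9951

A(C1) = MTBF/(MTBF+MTTR) = 20466/(20466+7.8) = 0.999619
A(C2) = MTBF/(MTBF+MTTR) = 14152/(14152+64.6) = 0.995456
Series availability: 0.999619 × 0.995456 = 0.9951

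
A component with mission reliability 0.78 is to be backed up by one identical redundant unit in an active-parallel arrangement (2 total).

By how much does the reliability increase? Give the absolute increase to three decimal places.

0.172

R_before = 0.78
R_after = 1 − (1 − 0.78)^2 = 0.952
ΔR = 0.952 − 0.78 = 0.172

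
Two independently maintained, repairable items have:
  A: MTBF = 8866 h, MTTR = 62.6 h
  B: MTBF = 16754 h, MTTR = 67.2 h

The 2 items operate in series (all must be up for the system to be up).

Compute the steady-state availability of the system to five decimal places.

0.98902

A(A) = MTBF/(MTBF+MTTR) = 8866/(8866+62.6) = 0.992989
A(B) = MTBF/(MTBF+MTTR) = 16754/(16754+67.2) = 0.996005
Series availability: 0.992989 × 0.996005 = 0.98902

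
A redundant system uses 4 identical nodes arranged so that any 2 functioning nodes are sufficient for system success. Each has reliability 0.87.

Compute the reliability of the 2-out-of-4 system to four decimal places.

R = Σ_{i=2}^{4} C(4,i) p^i (1−p)^{4−i} with p = 0.87
C(4,2)·0.87^2·0.13^2 = 0.076750
C(4,3)·0.87^3·0.13^1 = 0.342422
C(4,4)·0.87^4·0.13^0 = 0.572898
Sum = 0.9921

0.9921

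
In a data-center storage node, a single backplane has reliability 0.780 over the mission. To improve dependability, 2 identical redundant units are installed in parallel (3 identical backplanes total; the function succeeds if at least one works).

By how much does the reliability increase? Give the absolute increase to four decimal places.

R_before = 0.780
R_after = 1 − (1 − 0.780)^3 = 0.9894
ΔR = 0.9894 − 0.780 = 0.2094

0.2094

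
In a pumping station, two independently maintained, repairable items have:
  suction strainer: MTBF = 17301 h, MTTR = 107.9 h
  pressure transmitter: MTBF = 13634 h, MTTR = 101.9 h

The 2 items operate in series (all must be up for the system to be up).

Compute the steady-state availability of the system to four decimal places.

A(suction strainer) = MTBF/(MTBF+MTTR) = 17301/(17301+107.9) = 0.993802
A(pressure transmitter) = MTBF/(MTBF+MTTR) = 13634/(13634+101.9) = 0.992581
Series availability: 0.993802 × 0.992581 = 0.9864

0.9864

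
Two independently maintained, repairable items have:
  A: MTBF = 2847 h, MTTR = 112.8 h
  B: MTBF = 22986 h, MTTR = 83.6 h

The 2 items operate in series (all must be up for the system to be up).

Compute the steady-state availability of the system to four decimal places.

A(A) = MTBF/(MTBF+MTTR) = 2847/(2847+112.8) = 0.961889
A(B) = MTBF/(MTBF+MTTR) = 22986/(22986+83.6) = 0.996376
Series availability: 0.961889 × 0.996376 = 0.9584

0.9584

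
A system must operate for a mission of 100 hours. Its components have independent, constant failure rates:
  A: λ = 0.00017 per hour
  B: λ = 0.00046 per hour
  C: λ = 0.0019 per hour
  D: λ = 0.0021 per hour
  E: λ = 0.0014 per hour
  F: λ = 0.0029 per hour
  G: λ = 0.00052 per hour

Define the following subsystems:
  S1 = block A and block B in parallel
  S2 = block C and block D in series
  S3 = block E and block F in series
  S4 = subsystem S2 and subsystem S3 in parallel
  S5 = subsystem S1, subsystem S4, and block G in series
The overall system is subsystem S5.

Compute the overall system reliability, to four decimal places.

0.8393

R(A) = exp(−0.00017 × 100) = 0.983144
R(B) = exp(−0.00046 × 100) = 0.955042
R(C) = exp(−0.0019 × 100) = 0.826959
R(D) = exp(−0.0021 × 100) = 0.810584
R(E) = exp(−0.0014 × 100) = 0.869358
R(F) = exp(−0.0029 × 100) = 0.748264
R(G) = exp(−0.00052 × 100) = 0.949329
Parallel (A and B): 1 − (1 − 0.983144)(1 − 0.955042) = 0.999242
Series (C and D): 0.826959 × 0.810584 = 0.670320
Series (E and F): 0.869358 × 0.748264 = 0.650509
Parallel ([0.670320] and [0.650509]): 1 − (1 − 0.670320)(1 − 0.650509) = 0.884780
Series ([0.999242], [0.884780], and G): 0.999242 × 0.884780 × 0.949329 = 0.8393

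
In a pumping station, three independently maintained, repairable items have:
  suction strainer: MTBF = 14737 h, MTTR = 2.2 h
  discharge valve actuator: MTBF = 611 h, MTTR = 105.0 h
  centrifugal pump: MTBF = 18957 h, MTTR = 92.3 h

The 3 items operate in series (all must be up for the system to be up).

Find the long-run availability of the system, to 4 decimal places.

0.8491

A(suction strainer) = MTBF/(MTBF+MTTR) = 14737/(14737+2.2) = 0.999851
A(discharge valve actuator) = MTBF/(MTBF+MTTR) = 611/(611+105.0) = 0.853352
A(centrifugal pump) = MTBF/(MTBF+MTTR) = 18957/(18957+92.3) = 0.995155
Series availability: 0.999851 × 0.853352 × 0.995155 = 0.8491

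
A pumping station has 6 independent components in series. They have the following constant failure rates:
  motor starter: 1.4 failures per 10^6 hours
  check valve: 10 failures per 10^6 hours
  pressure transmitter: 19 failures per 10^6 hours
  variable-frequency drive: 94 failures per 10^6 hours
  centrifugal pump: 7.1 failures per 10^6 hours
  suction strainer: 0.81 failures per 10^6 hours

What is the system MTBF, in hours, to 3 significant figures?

Series of exponential components: λ_sys = Σ λ_i
λ_sys = 0.0000014 + 0.000010 + 0.000019 + 0.000094 + 0.0000071 + 0.00000081 = 1.3231e-04 /h
MTBF = 1 / λ_sys = 7560 h

7560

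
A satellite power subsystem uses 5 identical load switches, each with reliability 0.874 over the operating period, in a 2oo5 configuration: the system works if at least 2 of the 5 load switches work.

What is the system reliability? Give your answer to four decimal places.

R = Σ_{i=2}^{5} C(5,i) p^i (1−p)^{5−i} with p = 0.874
C(5,2)·0.874^2·0.126^3 = 0.015280
C(5,3)·0.874^3·0.126^2 = 0.105993
C(5,4)·0.874^4·0.126^1 = 0.367609
C(5,5)·0.874^5·0.126^0 = 0.509985
Sum = 0.9989

0.9989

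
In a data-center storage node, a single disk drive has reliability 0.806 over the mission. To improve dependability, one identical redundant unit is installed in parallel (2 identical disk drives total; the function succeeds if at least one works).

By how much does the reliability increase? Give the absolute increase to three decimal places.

R_before = 0.806
R_after = 1 − (1 − 0.806)^2 = 0.962
ΔR = 0.962 − 0.806 = 0.156

0.156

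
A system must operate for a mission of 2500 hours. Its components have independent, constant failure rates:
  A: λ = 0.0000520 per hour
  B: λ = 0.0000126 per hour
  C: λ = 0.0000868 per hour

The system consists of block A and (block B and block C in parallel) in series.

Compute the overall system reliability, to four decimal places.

0.8728

R(A) = exp(−0.0000520 × 2500) = 0.878095
R(B) = exp(−0.0000126 × 2500) = 0.968991
R(C) = exp(−0.0000868 × 2500) = 0.804930
Parallel (B and C): 1 − (1 − 0.968991)(1 − 0.804930) = 0.993951
Series (A and [0.993951]): 0.878095 × 0.993951 = 0.8728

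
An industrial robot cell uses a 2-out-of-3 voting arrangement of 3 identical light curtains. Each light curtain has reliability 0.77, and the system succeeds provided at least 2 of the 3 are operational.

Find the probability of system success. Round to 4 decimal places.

R = Σ_{i=2}^{3} C(3,i) p^i (1−p)^{3−i} with p = 0.77
C(3,2)·0.77^2·0.23^1 = 0.409101
C(3,3)·0.77^3·0.23^0 = 0.456533
Sum = 0.8656

0.8656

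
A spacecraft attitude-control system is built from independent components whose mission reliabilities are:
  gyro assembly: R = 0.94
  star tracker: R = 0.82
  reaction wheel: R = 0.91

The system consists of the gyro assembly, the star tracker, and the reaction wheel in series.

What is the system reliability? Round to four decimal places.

Series (gyro assembly, star tracker, and reaction wheel): 0.940000 × 0.820000 × 0.910000 = 0.7014

0.7014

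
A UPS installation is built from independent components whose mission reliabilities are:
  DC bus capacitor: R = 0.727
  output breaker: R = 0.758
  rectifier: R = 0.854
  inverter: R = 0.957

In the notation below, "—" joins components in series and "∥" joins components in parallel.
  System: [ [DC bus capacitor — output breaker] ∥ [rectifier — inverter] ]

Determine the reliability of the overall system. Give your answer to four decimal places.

Series (DC bus capacitor and output breaker): 0.727000 × 0.758000 = 0.551066
Series (rectifier and inverter): 0.854000 × 0.957000 = 0.817278
Parallel ([0.551066] and [0.817278]): 1 − (1 − 0.551066)(1 − 0.817278) = 0.9180

0.9180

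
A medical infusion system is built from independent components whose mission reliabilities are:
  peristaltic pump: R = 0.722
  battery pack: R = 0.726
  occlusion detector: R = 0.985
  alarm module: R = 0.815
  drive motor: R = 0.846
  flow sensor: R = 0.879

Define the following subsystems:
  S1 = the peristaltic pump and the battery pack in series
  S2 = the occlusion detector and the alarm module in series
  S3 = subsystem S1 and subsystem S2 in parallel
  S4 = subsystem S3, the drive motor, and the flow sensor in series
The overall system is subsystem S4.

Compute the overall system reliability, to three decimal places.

Series (peristaltic pump and battery pack): 0.72200 × 0.72600 = 0.52417
Series (occlusion detector and alarm module): 0.98500 × 0.81500 = 0.80278
Parallel ([0.52417] and [0.80278]): 1 − (1 − 0.52417)(1 − 0.80278) = 0.90616
Series ([0.90616], drive motor, and flow sensor): 0.90616 × 0.84600 × 0.87900 = 0.674

0.674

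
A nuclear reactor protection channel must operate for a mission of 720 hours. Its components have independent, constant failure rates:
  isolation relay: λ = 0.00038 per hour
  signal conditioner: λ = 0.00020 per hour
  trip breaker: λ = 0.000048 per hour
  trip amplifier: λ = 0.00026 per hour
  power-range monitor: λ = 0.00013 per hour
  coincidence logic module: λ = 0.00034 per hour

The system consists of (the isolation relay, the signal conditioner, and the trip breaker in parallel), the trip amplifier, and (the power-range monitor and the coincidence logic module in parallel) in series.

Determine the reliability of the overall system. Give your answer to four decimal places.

R(isolation relay) = exp(−0.00038 × 720) = 0.760636
R(signal conditioner) = exp(−0.00020 × 720) = 0.865888
R(trip breaker) = exp(−0.000048 × 720) = 0.966030
R(trip amplifier) = exp(−0.00026 × 720) = 0.829278
R(power-range monitor) = exp(−0.00013 × 720) = 0.910647
R(coincidence logic module) = exp(−0.00034 × 720) = 0.782861
Parallel (isolation relay, signal conditioner, and trip breaker): 1 − (1 − 0.760636)(1 − 0.865888)(1 − 0.966030) = 0.998910
Parallel (power-range monitor and coincidence logic module): 1 − (1 − 0.910647)(1 − 0.782861) = 0.980598
Series ([0.998910], trip amplifier, and [0.980598]): 0.998910 × 0.829278 × 0.980598 = 0.8123

0.8123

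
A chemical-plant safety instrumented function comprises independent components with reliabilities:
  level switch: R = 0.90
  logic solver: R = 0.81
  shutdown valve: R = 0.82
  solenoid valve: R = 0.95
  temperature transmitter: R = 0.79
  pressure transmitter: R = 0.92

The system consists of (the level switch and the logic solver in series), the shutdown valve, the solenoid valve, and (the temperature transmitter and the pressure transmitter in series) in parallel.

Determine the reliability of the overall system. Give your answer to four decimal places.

0.9993

Series (level switch and logic solver): 0.900000 × 0.810000 = 0.729000
Series (temperature transmitter and pressure transmitter): 0.790000 × 0.920000 = 0.726800
Parallel ([0.729000], shutdown valve, solenoid valve, and [0.726800]): 1 − (1 − 0.729000)(1 − 0.820000)(1 − 0.950000)(1 − 0.726800) = 0.9993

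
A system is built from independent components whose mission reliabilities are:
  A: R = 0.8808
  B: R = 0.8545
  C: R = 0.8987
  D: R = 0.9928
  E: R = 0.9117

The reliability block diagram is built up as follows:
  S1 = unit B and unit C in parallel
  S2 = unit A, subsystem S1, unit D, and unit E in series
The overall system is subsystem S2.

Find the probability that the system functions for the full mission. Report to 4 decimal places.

0.7855

Parallel (B and C): 1 − (1 − 0.854500)(1 − 0.898700) = 0.985261
Series (A, [0.985261], D, and E): 0.880800 × 0.985261 × 0.992800 × 0.911700 = 0.7855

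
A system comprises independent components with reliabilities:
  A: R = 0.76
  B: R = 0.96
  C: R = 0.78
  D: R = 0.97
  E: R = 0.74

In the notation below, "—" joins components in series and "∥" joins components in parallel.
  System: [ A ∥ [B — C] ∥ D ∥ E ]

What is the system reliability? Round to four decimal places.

Series (B and C): 0.960000 × 0.780000 = 0.748800
Parallel (A, [0.748800], D, and E): 1 − (1 − 0.760000)(1 − 0.748800)(1 − 0.970000)(1 − 0.740000) = 0.9995

0.9995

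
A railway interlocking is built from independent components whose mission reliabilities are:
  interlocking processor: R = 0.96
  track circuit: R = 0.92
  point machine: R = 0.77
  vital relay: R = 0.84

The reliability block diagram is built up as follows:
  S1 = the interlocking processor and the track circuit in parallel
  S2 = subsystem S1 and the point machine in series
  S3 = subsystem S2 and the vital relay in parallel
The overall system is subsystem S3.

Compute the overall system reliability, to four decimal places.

Parallel (interlocking processor and track circuit): 1 − (1 − 0.960000)(1 − 0.920000) = 0.996800
Series ([0.996800] and point machine): 0.996800 × 0.770000 = 0.767536
Parallel ([0.767536] and vital relay): 1 − (1 − 0.767536)(1 − 0.840000) = 0.9628

0.9628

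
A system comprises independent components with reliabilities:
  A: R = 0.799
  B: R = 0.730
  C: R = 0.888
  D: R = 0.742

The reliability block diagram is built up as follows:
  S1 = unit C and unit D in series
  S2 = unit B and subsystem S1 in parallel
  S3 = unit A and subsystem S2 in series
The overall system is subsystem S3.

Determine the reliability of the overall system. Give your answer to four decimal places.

0.7254

Series (C and D): 0.888000 × 0.742000 = 0.658896
Parallel (B and [0.658896]): 1 − (1 − 0.730000)(1 − 0.658896) = 0.907902
Series (A and [0.907902]): 0.799000 × 0.907902 = 0.7254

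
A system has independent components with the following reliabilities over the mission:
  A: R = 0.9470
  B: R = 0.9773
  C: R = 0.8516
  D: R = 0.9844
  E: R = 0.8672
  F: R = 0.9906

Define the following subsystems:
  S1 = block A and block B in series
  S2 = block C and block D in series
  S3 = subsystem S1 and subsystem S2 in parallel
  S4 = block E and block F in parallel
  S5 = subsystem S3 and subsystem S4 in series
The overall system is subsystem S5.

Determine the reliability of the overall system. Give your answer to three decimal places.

Series (A and B): 0.94700 × 0.97730 = 0.92550
Series (C and D): 0.85160 × 0.98440 = 0.83832
Parallel ([0.92550] and [0.83832]): 1 − (1 − 0.92550)(1 − 0.83832) = 0.98795
Parallel (E and F): 1 − (1 − 0.86720)(1 − 0.99060) = 0.99875
Series ([0.98795] and [0.99875]): 0.98795 × 0.99875 = 0.987

0.987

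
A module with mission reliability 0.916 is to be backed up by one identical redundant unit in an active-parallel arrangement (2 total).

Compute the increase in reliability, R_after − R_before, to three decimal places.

0.077

R_before = 0.916
R_after = 1 − (1 − 0.916)^2 = 0.993
ΔR = 0.993 − 0.916 = 0.077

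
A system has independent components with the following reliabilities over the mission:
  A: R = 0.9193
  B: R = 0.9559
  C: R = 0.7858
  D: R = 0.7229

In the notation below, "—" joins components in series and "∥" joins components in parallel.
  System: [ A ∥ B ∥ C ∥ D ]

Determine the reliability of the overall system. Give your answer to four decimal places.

0.9998

Parallel (A, B, C, and D): 1 − (1 − 0.919300)(1 − 0.955900)(1 − 0.785800)(1 − 0.722900) = 0.9998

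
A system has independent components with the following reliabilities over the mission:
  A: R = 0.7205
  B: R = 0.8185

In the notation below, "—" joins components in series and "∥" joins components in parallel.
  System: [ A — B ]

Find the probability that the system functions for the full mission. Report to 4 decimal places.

0.5897

Series (A and B): 0.720500 × 0.818500 = 0.5897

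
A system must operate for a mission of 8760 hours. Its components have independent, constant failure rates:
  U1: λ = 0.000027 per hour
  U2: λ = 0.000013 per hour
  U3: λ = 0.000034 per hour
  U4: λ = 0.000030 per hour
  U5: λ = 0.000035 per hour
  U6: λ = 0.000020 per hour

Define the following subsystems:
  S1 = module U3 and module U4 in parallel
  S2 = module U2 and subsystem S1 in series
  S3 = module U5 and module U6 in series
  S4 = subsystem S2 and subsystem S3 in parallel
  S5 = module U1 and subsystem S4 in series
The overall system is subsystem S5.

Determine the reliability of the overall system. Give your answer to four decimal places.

R(U1) = exp(−0.000027 × 8760) = 0.789370
R(U2) = exp(−0.000013 × 8760) = 0.892365
R(U3) = exp(−0.000034 × 8760) = 0.742420
R(U4) = exp(−0.000030 × 8760) = 0.768896
R(U5) = exp(−0.000035 × 8760) = 0.735945
R(U6) = exp(−0.000020 × 8760) = 0.839289
Parallel (U3 and U4): 1 − (1 − 0.742420)(1 − 0.768896) = 0.940472
Series (U2 and [0.940472]): 0.892365 × 0.940472 = 0.839244
Series (U5 and U6): 0.735945 × 0.839289 = 0.617671
Parallel ([0.839244] and [0.617671]): 1 − (1 − 0.839244)(1 − 0.617671) = 0.938538
Series (U1 and [0.938538]): 0.789370 × 0.938538 = 0.7409

0.7409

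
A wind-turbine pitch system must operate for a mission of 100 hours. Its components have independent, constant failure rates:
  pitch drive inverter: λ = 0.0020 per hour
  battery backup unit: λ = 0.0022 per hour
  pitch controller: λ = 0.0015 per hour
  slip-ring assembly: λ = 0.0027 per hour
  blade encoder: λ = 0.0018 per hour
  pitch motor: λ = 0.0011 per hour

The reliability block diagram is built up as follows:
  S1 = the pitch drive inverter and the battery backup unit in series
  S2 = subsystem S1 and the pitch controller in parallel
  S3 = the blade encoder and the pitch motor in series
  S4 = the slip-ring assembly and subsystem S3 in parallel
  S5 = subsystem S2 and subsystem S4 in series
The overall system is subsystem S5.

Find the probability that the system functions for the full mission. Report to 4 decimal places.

R(pitch drive inverter) = exp(−0.0020 × 100) = 0.818731
R(battery backup unit) = exp(−0.0022 × 100) = 0.802519
R(pitch controller) = exp(−0.0015 × 100) = 0.860708
R(slip-ring assembly) = exp(−0.0027 × 100) = 0.763379
R(blade encoder) = exp(−0.0018 × 100) = 0.835270
R(pitch motor) = exp(−0.0011 × 100) = 0.895834
Series (pitch drive inverter and battery backup unit): 0.818731 × 0.802519 = 0.657047
Parallel ([0.657047] and pitch controller): 1 − (1 − 0.657047)(1 − 0.860708) = 0.952229
Series (blade encoder and pitch motor): 0.835270 × 0.895834 = 0.748263
Parallel (slip-ring assembly and [0.748263]): 1 − (1 − 0.763379)(1 − 0.748263) = 0.940434
Series ([0.952229] and [0.940434]): 0.952229 × 0.940434 = 0.8955

0.8955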